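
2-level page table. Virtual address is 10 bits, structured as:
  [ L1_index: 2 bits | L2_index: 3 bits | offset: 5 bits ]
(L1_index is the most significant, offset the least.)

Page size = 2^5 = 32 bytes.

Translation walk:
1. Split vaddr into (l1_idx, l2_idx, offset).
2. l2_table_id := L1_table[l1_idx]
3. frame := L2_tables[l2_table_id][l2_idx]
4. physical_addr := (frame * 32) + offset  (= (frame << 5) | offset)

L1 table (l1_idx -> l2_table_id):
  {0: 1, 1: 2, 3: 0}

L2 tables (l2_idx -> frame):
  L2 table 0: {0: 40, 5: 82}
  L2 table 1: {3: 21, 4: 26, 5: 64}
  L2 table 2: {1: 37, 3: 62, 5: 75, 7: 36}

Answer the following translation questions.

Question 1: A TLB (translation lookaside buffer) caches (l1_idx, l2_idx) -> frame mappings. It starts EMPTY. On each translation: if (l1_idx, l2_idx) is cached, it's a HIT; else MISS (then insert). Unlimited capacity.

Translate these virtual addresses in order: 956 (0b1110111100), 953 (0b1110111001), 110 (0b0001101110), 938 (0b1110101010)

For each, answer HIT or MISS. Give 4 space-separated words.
vaddr=956: (3,5) not in TLB -> MISS, insert
vaddr=953: (3,5) in TLB -> HIT
vaddr=110: (0,3) not in TLB -> MISS, insert
vaddr=938: (3,5) in TLB -> HIT

Answer: MISS HIT MISS HIT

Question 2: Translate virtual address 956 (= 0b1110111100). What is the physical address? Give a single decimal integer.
vaddr = 956 = 0b1110111100
Split: l1_idx=3, l2_idx=5, offset=28
L1[3] = 0
L2[0][5] = 82
paddr = 82 * 32 + 28 = 2652

Answer: 2652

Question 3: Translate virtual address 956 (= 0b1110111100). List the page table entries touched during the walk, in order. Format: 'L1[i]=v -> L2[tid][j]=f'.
vaddr = 956 = 0b1110111100
Split: l1_idx=3, l2_idx=5, offset=28

Answer: L1[3]=0 -> L2[0][5]=82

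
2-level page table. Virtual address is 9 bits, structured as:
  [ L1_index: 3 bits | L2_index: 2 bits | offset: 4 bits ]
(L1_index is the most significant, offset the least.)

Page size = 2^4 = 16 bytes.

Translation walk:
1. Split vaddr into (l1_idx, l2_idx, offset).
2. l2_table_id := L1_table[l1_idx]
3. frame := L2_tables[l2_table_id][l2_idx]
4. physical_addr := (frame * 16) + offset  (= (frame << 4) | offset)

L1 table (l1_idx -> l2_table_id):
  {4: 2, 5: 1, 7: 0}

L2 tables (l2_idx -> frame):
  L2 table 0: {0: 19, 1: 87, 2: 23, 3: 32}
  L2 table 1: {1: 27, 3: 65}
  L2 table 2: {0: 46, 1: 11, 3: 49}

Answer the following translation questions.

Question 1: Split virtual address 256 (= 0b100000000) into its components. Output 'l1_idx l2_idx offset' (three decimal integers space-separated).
vaddr = 256 = 0b100000000
  top 3 bits -> l1_idx = 4
  next 2 bits -> l2_idx = 0
  bottom 4 bits -> offset = 0

Answer: 4 0 0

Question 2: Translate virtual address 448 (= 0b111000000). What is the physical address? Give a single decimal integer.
vaddr = 448 = 0b111000000
Split: l1_idx=7, l2_idx=0, offset=0
L1[7] = 0
L2[0][0] = 19
paddr = 19 * 16 + 0 = 304

Answer: 304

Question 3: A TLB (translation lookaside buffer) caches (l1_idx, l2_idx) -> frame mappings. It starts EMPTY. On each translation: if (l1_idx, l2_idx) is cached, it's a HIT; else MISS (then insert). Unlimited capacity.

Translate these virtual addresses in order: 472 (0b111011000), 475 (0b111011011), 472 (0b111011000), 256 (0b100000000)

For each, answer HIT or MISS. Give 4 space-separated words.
Answer: MISS HIT HIT MISS

Derivation:
vaddr=472: (7,1) not in TLB -> MISS, insert
vaddr=475: (7,1) in TLB -> HIT
vaddr=472: (7,1) in TLB -> HIT
vaddr=256: (4,0) not in TLB -> MISS, insert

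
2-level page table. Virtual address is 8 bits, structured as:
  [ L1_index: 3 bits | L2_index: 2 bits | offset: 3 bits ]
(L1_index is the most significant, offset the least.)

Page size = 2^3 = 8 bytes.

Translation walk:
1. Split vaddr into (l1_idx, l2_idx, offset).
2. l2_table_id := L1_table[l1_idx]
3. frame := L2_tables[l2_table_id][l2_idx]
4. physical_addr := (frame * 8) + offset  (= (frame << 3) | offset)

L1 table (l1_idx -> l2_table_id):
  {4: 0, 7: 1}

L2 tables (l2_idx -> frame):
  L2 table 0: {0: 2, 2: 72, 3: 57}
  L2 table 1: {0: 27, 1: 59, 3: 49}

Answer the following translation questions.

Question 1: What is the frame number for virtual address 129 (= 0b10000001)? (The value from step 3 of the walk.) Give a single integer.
vaddr = 129: l1_idx=4, l2_idx=0
L1[4] = 0; L2[0][0] = 2

Answer: 2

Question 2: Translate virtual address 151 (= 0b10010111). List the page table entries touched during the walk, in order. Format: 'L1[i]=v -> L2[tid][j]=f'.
vaddr = 151 = 0b10010111
Split: l1_idx=4, l2_idx=2, offset=7

Answer: L1[4]=0 -> L2[0][2]=72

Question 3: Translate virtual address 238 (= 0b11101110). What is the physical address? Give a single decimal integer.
vaddr = 238 = 0b11101110
Split: l1_idx=7, l2_idx=1, offset=6
L1[7] = 1
L2[1][1] = 59
paddr = 59 * 8 + 6 = 478

Answer: 478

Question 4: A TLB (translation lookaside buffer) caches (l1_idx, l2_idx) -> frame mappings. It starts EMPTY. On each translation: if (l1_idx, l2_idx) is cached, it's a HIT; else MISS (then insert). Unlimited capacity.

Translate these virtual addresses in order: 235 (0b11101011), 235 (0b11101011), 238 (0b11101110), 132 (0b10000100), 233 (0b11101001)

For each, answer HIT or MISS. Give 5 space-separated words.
Answer: MISS HIT HIT MISS HIT

Derivation:
vaddr=235: (7,1) not in TLB -> MISS, insert
vaddr=235: (7,1) in TLB -> HIT
vaddr=238: (7,1) in TLB -> HIT
vaddr=132: (4,0) not in TLB -> MISS, insert
vaddr=233: (7,1) in TLB -> HIT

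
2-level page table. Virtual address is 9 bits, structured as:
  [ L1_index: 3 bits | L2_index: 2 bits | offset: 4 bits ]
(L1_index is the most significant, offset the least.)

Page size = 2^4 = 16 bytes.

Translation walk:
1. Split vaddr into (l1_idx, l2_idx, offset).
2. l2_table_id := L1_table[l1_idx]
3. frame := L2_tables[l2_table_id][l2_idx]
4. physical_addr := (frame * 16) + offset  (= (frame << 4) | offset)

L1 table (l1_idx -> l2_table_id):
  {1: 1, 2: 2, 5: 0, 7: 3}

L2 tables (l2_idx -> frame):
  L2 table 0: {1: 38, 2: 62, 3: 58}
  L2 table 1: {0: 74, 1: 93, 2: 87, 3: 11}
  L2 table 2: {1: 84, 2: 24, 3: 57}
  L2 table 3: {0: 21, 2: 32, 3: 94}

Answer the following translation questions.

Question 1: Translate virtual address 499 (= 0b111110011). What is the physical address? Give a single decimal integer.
vaddr = 499 = 0b111110011
Split: l1_idx=7, l2_idx=3, offset=3
L1[7] = 3
L2[3][3] = 94
paddr = 94 * 16 + 3 = 1507

Answer: 1507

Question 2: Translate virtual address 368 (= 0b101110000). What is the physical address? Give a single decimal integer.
Answer: 928

Derivation:
vaddr = 368 = 0b101110000
Split: l1_idx=5, l2_idx=3, offset=0
L1[5] = 0
L2[0][3] = 58
paddr = 58 * 16 + 0 = 928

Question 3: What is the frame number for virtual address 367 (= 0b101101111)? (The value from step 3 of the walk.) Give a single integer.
Answer: 62

Derivation:
vaddr = 367: l1_idx=5, l2_idx=2
L1[5] = 0; L2[0][2] = 62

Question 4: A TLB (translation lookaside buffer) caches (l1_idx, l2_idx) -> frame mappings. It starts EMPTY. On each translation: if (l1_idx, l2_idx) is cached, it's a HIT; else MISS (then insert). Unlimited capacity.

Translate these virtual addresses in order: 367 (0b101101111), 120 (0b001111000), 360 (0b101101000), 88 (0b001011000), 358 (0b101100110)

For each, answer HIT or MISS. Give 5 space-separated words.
Answer: MISS MISS HIT MISS HIT

Derivation:
vaddr=367: (5,2) not in TLB -> MISS, insert
vaddr=120: (1,3) not in TLB -> MISS, insert
vaddr=360: (5,2) in TLB -> HIT
vaddr=88: (1,1) not in TLB -> MISS, insert
vaddr=358: (5,2) in TLB -> HIT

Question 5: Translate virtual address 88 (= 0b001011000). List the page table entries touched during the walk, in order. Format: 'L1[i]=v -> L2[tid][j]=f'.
vaddr = 88 = 0b001011000
Split: l1_idx=1, l2_idx=1, offset=8

Answer: L1[1]=1 -> L2[1][1]=93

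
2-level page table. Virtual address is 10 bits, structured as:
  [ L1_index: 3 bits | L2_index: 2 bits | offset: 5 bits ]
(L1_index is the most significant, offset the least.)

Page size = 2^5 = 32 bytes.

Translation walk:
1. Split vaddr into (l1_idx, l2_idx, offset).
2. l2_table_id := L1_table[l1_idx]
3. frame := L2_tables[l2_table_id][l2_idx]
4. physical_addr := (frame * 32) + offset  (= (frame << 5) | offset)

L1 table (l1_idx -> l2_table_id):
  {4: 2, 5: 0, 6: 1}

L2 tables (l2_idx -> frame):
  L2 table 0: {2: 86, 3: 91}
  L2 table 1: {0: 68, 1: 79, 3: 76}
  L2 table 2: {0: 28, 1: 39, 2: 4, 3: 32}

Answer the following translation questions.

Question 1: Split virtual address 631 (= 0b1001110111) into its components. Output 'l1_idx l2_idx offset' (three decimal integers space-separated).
vaddr = 631 = 0b1001110111
  top 3 bits -> l1_idx = 4
  next 2 bits -> l2_idx = 3
  bottom 5 bits -> offset = 23

Answer: 4 3 23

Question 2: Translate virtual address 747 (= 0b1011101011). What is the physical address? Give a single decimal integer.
Answer: 2923

Derivation:
vaddr = 747 = 0b1011101011
Split: l1_idx=5, l2_idx=3, offset=11
L1[5] = 0
L2[0][3] = 91
paddr = 91 * 32 + 11 = 2923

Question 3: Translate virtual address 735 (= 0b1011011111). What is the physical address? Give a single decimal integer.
vaddr = 735 = 0b1011011111
Split: l1_idx=5, l2_idx=2, offset=31
L1[5] = 0
L2[0][2] = 86
paddr = 86 * 32 + 31 = 2783

Answer: 2783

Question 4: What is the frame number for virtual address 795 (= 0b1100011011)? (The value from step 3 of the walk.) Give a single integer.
vaddr = 795: l1_idx=6, l2_idx=0
L1[6] = 1; L2[1][0] = 68

Answer: 68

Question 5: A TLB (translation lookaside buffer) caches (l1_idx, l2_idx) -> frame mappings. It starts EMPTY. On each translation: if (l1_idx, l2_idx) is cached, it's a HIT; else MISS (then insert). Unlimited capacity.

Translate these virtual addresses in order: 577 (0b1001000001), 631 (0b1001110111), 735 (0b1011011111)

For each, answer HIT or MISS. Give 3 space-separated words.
vaddr=577: (4,2) not in TLB -> MISS, insert
vaddr=631: (4,3) not in TLB -> MISS, insert
vaddr=735: (5,2) not in TLB -> MISS, insert

Answer: MISS MISS MISS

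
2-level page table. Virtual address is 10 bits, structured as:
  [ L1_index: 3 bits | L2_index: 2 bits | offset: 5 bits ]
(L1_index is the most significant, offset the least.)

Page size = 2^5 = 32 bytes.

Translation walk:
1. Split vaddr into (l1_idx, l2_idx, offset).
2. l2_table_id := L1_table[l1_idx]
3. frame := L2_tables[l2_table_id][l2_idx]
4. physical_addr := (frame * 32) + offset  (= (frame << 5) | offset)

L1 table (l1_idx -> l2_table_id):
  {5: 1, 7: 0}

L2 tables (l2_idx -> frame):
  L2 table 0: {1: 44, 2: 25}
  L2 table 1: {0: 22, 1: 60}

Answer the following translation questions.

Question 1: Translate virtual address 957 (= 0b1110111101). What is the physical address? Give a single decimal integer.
Answer: 1437

Derivation:
vaddr = 957 = 0b1110111101
Split: l1_idx=7, l2_idx=1, offset=29
L1[7] = 0
L2[0][1] = 44
paddr = 44 * 32 + 29 = 1437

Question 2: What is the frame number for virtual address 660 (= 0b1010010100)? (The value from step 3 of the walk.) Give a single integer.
Answer: 22

Derivation:
vaddr = 660: l1_idx=5, l2_idx=0
L1[5] = 1; L2[1][0] = 22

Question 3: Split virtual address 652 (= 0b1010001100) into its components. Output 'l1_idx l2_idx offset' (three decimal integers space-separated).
Answer: 5 0 12

Derivation:
vaddr = 652 = 0b1010001100
  top 3 bits -> l1_idx = 5
  next 2 bits -> l2_idx = 0
  bottom 5 bits -> offset = 12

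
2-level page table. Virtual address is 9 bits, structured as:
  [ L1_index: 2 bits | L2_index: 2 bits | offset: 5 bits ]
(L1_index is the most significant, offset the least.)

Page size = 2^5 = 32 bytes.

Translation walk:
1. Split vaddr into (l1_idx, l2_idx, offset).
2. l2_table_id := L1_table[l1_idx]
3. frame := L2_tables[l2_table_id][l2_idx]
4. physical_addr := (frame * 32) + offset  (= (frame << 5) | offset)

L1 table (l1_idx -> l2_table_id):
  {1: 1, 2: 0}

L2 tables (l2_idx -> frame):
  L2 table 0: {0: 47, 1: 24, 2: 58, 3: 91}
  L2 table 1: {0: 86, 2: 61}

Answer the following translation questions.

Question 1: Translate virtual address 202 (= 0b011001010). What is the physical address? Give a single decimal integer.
Answer: 1962

Derivation:
vaddr = 202 = 0b011001010
Split: l1_idx=1, l2_idx=2, offset=10
L1[1] = 1
L2[1][2] = 61
paddr = 61 * 32 + 10 = 1962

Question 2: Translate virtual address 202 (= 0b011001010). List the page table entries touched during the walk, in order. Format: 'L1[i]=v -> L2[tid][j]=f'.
Answer: L1[1]=1 -> L2[1][2]=61

Derivation:
vaddr = 202 = 0b011001010
Split: l1_idx=1, l2_idx=2, offset=10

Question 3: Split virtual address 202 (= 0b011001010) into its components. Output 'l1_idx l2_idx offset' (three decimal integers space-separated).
Answer: 1 2 10

Derivation:
vaddr = 202 = 0b011001010
  top 2 bits -> l1_idx = 1
  next 2 bits -> l2_idx = 2
  bottom 5 bits -> offset = 10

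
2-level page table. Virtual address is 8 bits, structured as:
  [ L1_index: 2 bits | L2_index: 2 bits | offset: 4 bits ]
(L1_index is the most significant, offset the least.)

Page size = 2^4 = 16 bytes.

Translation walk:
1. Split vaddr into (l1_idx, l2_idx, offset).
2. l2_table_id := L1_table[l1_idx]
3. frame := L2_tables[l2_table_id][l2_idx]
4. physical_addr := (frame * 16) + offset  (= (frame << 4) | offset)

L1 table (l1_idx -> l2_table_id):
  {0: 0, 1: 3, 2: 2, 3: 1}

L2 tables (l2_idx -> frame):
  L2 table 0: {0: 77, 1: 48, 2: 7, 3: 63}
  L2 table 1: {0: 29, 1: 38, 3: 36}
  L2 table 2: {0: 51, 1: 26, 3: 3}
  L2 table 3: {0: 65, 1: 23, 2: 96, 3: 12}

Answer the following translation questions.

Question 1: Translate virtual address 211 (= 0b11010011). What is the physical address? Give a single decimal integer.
Answer: 611

Derivation:
vaddr = 211 = 0b11010011
Split: l1_idx=3, l2_idx=1, offset=3
L1[3] = 1
L2[1][1] = 38
paddr = 38 * 16 + 3 = 611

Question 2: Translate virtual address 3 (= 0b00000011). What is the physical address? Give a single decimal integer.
Answer: 1235

Derivation:
vaddr = 3 = 0b00000011
Split: l1_idx=0, l2_idx=0, offset=3
L1[0] = 0
L2[0][0] = 77
paddr = 77 * 16 + 3 = 1235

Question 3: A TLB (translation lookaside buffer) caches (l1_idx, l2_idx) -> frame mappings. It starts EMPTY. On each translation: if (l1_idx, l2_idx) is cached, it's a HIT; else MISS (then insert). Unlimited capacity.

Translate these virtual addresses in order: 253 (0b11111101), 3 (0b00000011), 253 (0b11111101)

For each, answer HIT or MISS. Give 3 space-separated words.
Answer: MISS MISS HIT

Derivation:
vaddr=253: (3,3) not in TLB -> MISS, insert
vaddr=3: (0,0) not in TLB -> MISS, insert
vaddr=253: (3,3) in TLB -> HIT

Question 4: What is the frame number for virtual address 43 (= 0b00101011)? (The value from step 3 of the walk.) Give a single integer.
Answer: 7

Derivation:
vaddr = 43: l1_idx=0, l2_idx=2
L1[0] = 0; L2[0][2] = 7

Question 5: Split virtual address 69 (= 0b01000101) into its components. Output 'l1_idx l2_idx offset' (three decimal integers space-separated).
Answer: 1 0 5

Derivation:
vaddr = 69 = 0b01000101
  top 2 bits -> l1_idx = 1
  next 2 bits -> l2_idx = 0
  bottom 4 bits -> offset = 5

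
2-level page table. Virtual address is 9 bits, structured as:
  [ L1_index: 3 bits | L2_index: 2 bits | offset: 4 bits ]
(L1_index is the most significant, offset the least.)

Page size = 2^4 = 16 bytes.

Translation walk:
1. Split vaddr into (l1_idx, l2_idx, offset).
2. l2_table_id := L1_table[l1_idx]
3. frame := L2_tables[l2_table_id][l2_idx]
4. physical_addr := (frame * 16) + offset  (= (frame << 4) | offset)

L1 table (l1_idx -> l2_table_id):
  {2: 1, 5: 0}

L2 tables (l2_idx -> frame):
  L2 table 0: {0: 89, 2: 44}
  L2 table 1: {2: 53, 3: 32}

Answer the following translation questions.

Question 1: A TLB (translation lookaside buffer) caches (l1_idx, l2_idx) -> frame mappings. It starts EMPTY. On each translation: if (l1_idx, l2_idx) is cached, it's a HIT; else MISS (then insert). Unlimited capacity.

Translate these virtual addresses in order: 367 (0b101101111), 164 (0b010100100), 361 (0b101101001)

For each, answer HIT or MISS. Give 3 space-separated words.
vaddr=367: (5,2) not in TLB -> MISS, insert
vaddr=164: (2,2) not in TLB -> MISS, insert
vaddr=361: (5,2) in TLB -> HIT

Answer: MISS MISS HIT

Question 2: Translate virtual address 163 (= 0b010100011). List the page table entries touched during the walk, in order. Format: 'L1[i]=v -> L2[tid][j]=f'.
Answer: L1[2]=1 -> L2[1][2]=53

Derivation:
vaddr = 163 = 0b010100011
Split: l1_idx=2, l2_idx=2, offset=3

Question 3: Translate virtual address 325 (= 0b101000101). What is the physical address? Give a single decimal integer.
vaddr = 325 = 0b101000101
Split: l1_idx=5, l2_idx=0, offset=5
L1[5] = 0
L2[0][0] = 89
paddr = 89 * 16 + 5 = 1429

Answer: 1429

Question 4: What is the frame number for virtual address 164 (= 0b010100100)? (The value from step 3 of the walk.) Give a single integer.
vaddr = 164: l1_idx=2, l2_idx=2
L1[2] = 1; L2[1][2] = 53

Answer: 53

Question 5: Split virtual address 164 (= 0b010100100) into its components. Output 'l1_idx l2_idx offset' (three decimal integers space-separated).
vaddr = 164 = 0b010100100
  top 3 bits -> l1_idx = 2
  next 2 bits -> l2_idx = 2
  bottom 4 bits -> offset = 4

Answer: 2 2 4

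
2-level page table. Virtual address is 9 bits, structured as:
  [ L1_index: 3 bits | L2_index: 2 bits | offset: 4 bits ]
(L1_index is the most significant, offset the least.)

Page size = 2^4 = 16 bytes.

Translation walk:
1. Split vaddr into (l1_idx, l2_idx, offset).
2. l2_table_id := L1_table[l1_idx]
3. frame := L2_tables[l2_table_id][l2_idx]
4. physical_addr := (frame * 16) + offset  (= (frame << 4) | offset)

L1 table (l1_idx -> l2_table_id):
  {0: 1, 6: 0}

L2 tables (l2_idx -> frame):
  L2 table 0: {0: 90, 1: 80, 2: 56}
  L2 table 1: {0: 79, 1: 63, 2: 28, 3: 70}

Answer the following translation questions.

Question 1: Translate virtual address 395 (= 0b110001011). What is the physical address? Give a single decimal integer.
vaddr = 395 = 0b110001011
Split: l1_idx=6, l2_idx=0, offset=11
L1[6] = 0
L2[0][0] = 90
paddr = 90 * 16 + 11 = 1451

Answer: 1451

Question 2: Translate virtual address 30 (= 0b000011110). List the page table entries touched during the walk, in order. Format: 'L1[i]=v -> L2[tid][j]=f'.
vaddr = 30 = 0b000011110
Split: l1_idx=0, l2_idx=1, offset=14

Answer: L1[0]=1 -> L2[1][1]=63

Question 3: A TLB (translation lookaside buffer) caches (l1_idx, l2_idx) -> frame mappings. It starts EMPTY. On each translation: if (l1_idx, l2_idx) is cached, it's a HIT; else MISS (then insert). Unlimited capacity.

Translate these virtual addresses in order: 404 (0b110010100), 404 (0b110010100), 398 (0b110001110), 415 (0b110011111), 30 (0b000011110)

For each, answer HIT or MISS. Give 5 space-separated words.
Answer: MISS HIT MISS HIT MISS

Derivation:
vaddr=404: (6,1) not in TLB -> MISS, insert
vaddr=404: (6,1) in TLB -> HIT
vaddr=398: (6,0) not in TLB -> MISS, insert
vaddr=415: (6,1) in TLB -> HIT
vaddr=30: (0,1) not in TLB -> MISS, insert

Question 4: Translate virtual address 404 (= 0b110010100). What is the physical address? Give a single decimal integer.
Answer: 1284

Derivation:
vaddr = 404 = 0b110010100
Split: l1_idx=6, l2_idx=1, offset=4
L1[6] = 0
L2[0][1] = 80
paddr = 80 * 16 + 4 = 1284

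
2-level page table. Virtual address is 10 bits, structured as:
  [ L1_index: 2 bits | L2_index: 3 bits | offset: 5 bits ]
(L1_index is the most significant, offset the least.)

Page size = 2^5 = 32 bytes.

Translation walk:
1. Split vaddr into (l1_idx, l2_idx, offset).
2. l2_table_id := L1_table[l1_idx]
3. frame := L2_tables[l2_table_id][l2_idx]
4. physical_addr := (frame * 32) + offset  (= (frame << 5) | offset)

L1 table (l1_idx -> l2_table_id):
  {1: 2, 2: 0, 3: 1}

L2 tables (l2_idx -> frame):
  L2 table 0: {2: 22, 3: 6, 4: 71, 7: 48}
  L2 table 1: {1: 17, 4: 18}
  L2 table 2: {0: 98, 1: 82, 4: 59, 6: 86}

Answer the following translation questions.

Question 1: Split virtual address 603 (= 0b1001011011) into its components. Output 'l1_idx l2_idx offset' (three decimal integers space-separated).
vaddr = 603 = 0b1001011011
  top 2 bits -> l1_idx = 2
  next 3 bits -> l2_idx = 2
  bottom 5 bits -> offset = 27

Answer: 2 2 27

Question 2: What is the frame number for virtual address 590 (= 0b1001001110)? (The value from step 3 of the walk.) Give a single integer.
Answer: 22

Derivation:
vaddr = 590: l1_idx=2, l2_idx=2
L1[2] = 0; L2[0][2] = 22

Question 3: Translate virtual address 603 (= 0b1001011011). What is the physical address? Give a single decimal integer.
vaddr = 603 = 0b1001011011
Split: l1_idx=2, l2_idx=2, offset=27
L1[2] = 0
L2[0][2] = 22
paddr = 22 * 32 + 27 = 731

Answer: 731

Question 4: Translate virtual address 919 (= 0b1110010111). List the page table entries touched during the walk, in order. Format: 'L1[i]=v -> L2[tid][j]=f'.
vaddr = 919 = 0b1110010111
Split: l1_idx=3, l2_idx=4, offset=23

Answer: L1[3]=1 -> L2[1][4]=18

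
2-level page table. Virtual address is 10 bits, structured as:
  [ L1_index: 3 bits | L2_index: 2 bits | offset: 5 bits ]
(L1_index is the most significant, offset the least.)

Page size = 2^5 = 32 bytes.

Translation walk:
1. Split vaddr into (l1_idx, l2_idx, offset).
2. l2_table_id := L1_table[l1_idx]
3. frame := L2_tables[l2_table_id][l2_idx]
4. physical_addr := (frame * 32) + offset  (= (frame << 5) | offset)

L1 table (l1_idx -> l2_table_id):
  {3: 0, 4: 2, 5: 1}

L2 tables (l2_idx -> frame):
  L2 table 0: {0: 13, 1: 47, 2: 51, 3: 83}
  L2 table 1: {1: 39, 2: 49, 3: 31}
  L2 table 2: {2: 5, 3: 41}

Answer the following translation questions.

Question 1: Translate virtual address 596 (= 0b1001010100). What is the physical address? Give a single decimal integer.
vaddr = 596 = 0b1001010100
Split: l1_idx=4, l2_idx=2, offset=20
L1[4] = 2
L2[2][2] = 5
paddr = 5 * 32 + 20 = 180

Answer: 180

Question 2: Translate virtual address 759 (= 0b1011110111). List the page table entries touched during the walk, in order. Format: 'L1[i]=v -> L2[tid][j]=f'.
Answer: L1[5]=1 -> L2[1][3]=31

Derivation:
vaddr = 759 = 0b1011110111
Split: l1_idx=5, l2_idx=3, offset=23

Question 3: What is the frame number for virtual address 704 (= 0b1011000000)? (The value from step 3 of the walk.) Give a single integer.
vaddr = 704: l1_idx=5, l2_idx=2
L1[5] = 1; L2[1][2] = 49

Answer: 49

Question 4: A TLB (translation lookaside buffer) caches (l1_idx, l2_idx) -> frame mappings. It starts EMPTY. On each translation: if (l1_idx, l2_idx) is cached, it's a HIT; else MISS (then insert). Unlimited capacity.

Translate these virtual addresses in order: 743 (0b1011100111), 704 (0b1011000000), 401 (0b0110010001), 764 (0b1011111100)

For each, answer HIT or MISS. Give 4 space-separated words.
vaddr=743: (5,3) not in TLB -> MISS, insert
vaddr=704: (5,2) not in TLB -> MISS, insert
vaddr=401: (3,0) not in TLB -> MISS, insert
vaddr=764: (5,3) in TLB -> HIT

Answer: MISS MISS MISS HIT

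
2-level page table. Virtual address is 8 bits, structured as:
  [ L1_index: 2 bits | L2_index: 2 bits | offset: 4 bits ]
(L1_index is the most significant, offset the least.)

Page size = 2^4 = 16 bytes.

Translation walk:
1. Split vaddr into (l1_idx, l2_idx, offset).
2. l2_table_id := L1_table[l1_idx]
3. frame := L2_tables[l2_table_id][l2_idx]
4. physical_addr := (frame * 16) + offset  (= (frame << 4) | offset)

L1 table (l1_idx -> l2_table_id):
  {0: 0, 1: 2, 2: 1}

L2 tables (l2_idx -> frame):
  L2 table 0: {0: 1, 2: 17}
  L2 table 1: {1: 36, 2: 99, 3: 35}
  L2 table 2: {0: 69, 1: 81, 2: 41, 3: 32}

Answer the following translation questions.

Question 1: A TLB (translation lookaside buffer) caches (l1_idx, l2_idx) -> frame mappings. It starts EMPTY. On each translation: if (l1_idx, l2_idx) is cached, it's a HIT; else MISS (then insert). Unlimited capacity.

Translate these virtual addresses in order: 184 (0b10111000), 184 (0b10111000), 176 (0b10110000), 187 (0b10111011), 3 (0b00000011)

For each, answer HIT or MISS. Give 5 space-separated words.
vaddr=184: (2,3) not in TLB -> MISS, insert
vaddr=184: (2,3) in TLB -> HIT
vaddr=176: (2,3) in TLB -> HIT
vaddr=187: (2,3) in TLB -> HIT
vaddr=3: (0,0) not in TLB -> MISS, insert

Answer: MISS HIT HIT HIT MISS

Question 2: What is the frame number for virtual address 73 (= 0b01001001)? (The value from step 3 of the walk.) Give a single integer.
Answer: 69

Derivation:
vaddr = 73: l1_idx=1, l2_idx=0
L1[1] = 2; L2[2][0] = 69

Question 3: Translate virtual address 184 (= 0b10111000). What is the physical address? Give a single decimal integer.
vaddr = 184 = 0b10111000
Split: l1_idx=2, l2_idx=3, offset=8
L1[2] = 1
L2[1][3] = 35
paddr = 35 * 16 + 8 = 568

Answer: 568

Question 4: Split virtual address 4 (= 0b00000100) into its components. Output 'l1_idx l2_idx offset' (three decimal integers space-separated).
vaddr = 4 = 0b00000100
  top 2 bits -> l1_idx = 0
  next 2 bits -> l2_idx = 0
  bottom 4 bits -> offset = 4

Answer: 0 0 4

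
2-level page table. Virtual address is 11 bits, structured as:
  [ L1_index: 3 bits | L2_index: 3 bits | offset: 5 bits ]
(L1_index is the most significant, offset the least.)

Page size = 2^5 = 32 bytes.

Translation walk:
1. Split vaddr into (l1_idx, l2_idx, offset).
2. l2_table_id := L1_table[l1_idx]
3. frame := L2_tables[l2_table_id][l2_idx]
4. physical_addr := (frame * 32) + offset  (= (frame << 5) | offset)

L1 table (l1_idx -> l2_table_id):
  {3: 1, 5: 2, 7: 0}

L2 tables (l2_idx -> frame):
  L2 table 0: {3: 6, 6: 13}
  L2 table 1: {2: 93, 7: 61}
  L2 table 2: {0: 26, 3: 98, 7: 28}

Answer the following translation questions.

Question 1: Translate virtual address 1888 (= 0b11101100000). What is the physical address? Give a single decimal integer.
vaddr = 1888 = 0b11101100000
Split: l1_idx=7, l2_idx=3, offset=0
L1[7] = 0
L2[0][3] = 6
paddr = 6 * 32 + 0 = 192

Answer: 192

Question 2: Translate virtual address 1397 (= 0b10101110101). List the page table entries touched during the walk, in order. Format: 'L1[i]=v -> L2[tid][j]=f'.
vaddr = 1397 = 0b10101110101
Split: l1_idx=5, l2_idx=3, offset=21

Answer: L1[5]=2 -> L2[2][3]=98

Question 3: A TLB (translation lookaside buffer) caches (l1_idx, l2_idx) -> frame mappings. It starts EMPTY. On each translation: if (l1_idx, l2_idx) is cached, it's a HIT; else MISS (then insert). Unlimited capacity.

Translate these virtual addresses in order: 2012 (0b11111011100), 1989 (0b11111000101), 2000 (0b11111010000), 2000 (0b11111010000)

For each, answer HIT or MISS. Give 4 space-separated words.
vaddr=2012: (7,6) not in TLB -> MISS, insert
vaddr=1989: (7,6) in TLB -> HIT
vaddr=2000: (7,6) in TLB -> HIT
vaddr=2000: (7,6) in TLB -> HIT

Answer: MISS HIT HIT HIT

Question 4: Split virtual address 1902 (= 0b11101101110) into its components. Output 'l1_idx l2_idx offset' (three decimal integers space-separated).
vaddr = 1902 = 0b11101101110
  top 3 bits -> l1_idx = 7
  next 3 bits -> l2_idx = 3
  bottom 5 bits -> offset = 14

Answer: 7 3 14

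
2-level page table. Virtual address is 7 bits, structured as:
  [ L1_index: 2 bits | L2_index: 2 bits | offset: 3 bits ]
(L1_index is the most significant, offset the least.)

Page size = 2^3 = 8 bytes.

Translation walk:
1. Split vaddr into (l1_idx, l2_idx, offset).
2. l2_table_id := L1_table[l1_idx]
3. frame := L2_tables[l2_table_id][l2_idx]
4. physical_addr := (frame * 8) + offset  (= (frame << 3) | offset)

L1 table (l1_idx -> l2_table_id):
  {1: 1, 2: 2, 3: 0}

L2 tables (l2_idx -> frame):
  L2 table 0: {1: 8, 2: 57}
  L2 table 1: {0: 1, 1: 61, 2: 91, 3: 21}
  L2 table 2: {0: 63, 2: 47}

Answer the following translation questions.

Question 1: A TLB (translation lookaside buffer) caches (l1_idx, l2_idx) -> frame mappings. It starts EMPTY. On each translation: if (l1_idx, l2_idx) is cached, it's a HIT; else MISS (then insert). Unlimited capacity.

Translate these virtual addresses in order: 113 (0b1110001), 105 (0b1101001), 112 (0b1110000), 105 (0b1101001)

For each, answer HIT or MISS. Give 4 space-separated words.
Answer: MISS MISS HIT HIT

Derivation:
vaddr=113: (3,2) not in TLB -> MISS, insert
vaddr=105: (3,1) not in TLB -> MISS, insert
vaddr=112: (3,2) in TLB -> HIT
vaddr=105: (3,1) in TLB -> HIT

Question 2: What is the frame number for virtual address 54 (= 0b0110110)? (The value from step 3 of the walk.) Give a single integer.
vaddr = 54: l1_idx=1, l2_idx=2
L1[1] = 1; L2[1][2] = 91

Answer: 91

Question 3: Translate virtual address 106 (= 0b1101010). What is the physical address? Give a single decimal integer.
vaddr = 106 = 0b1101010
Split: l1_idx=3, l2_idx=1, offset=2
L1[3] = 0
L2[0][1] = 8
paddr = 8 * 8 + 2 = 66

Answer: 66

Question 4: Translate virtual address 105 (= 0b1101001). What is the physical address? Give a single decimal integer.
vaddr = 105 = 0b1101001
Split: l1_idx=3, l2_idx=1, offset=1
L1[3] = 0
L2[0][1] = 8
paddr = 8 * 8 + 1 = 65

Answer: 65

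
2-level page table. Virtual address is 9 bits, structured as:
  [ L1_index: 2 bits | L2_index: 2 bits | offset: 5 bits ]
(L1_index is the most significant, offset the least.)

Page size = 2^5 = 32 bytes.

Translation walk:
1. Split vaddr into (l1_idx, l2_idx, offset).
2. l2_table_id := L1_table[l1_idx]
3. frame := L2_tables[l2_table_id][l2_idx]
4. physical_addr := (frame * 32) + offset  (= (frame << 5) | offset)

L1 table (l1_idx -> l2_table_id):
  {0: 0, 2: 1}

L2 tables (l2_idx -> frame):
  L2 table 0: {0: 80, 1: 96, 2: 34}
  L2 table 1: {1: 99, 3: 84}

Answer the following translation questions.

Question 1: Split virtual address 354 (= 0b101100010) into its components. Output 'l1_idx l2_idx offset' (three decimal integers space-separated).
vaddr = 354 = 0b101100010
  top 2 bits -> l1_idx = 2
  next 2 bits -> l2_idx = 3
  bottom 5 bits -> offset = 2

Answer: 2 3 2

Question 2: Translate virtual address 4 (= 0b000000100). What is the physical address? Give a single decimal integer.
Answer: 2564

Derivation:
vaddr = 4 = 0b000000100
Split: l1_idx=0, l2_idx=0, offset=4
L1[0] = 0
L2[0][0] = 80
paddr = 80 * 32 + 4 = 2564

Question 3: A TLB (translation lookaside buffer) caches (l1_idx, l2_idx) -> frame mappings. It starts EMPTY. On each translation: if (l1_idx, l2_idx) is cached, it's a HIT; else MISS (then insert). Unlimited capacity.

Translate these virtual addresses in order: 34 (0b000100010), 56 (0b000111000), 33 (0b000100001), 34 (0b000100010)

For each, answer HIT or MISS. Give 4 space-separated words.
vaddr=34: (0,1) not in TLB -> MISS, insert
vaddr=56: (0,1) in TLB -> HIT
vaddr=33: (0,1) in TLB -> HIT
vaddr=34: (0,1) in TLB -> HIT

Answer: MISS HIT HIT HIT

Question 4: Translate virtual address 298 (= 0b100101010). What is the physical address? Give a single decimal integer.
Answer: 3178

Derivation:
vaddr = 298 = 0b100101010
Split: l1_idx=2, l2_idx=1, offset=10
L1[2] = 1
L2[1][1] = 99
paddr = 99 * 32 + 10 = 3178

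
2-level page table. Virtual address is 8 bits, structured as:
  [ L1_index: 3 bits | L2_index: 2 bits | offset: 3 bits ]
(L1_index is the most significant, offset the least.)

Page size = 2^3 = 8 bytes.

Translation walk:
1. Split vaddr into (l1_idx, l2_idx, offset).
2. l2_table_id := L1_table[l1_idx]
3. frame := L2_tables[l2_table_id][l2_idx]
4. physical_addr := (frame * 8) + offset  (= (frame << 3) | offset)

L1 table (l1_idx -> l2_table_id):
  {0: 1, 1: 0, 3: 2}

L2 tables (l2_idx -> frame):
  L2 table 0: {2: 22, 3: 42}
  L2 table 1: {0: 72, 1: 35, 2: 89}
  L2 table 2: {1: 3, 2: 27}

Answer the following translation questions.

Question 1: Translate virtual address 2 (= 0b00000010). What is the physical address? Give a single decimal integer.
vaddr = 2 = 0b00000010
Split: l1_idx=0, l2_idx=0, offset=2
L1[0] = 1
L2[1][0] = 72
paddr = 72 * 8 + 2 = 578

Answer: 578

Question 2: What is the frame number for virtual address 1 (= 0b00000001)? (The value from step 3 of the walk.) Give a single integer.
Answer: 72

Derivation:
vaddr = 1: l1_idx=0, l2_idx=0
L1[0] = 1; L2[1][0] = 72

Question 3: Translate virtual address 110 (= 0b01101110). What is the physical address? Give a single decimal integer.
vaddr = 110 = 0b01101110
Split: l1_idx=3, l2_idx=1, offset=6
L1[3] = 2
L2[2][1] = 3
paddr = 3 * 8 + 6 = 30

Answer: 30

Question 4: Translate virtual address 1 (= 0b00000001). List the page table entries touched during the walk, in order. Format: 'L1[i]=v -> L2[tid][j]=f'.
vaddr = 1 = 0b00000001
Split: l1_idx=0, l2_idx=0, offset=1

Answer: L1[0]=1 -> L2[1][0]=72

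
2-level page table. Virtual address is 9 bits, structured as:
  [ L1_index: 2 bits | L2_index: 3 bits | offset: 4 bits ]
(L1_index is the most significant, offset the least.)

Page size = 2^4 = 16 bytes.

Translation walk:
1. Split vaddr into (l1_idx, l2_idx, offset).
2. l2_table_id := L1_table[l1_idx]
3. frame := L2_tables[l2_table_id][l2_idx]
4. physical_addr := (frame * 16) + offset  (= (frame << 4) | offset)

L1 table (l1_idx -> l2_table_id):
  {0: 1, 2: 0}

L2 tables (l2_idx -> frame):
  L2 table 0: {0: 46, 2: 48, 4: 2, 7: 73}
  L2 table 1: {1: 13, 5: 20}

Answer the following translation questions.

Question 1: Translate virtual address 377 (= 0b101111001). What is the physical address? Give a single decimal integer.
Answer: 1177

Derivation:
vaddr = 377 = 0b101111001
Split: l1_idx=2, l2_idx=7, offset=9
L1[2] = 0
L2[0][7] = 73
paddr = 73 * 16 + 9 = 1177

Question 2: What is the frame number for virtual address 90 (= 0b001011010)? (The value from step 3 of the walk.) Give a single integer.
Answer: 20

Derivation:
vaddr = 90: l1_idx=0, l2_idx=5
L1[0] = 1; L2[1][5] = 20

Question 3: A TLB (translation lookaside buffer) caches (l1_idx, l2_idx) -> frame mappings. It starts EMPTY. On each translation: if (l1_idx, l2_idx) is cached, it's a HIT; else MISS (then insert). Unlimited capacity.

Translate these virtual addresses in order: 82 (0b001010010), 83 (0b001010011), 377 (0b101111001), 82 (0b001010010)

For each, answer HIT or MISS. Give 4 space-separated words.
Answer: MISS HIT MISS HIT

Derivation:
vaddr=82: (0,5) not in TLB -> MISS, insert
vaddr=83: (0,5) in TLB -> HIT
vaddr=377: (2,7) not in TLB -> MISS, insert
vaddr=82: (0,5) in TLB -> HIT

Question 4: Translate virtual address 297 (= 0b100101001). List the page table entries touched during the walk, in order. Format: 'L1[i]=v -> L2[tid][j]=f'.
vaddr = 297 = 0b100101001
Split: l1_idx=2, l2_idx=2, offset=9

Answer: L1[2]=0 -> L2[0][2]=48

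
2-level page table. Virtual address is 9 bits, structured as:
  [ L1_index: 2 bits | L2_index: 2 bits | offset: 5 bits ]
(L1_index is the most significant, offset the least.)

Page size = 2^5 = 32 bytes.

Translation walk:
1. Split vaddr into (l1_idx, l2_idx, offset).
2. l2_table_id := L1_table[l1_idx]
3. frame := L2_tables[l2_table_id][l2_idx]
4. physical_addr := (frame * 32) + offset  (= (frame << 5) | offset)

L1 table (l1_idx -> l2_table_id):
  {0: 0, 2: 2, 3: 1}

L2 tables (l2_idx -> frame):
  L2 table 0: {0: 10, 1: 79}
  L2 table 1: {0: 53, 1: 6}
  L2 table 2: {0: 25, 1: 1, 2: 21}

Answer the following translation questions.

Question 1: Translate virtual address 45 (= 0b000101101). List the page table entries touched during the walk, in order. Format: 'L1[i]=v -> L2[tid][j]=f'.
Answer: L1[0]=0 -> L2[0][1]=79

Derivation:
vaddr = 45 = 0b000101101
Split: l1_idx=0, l2_idx=1, offset=13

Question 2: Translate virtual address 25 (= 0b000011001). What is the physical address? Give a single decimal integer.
Answer: 345

Derivation:
vaddr = 25 = 0b000011001
Split: l1_idx=0, l2_idx=0, offset=25
L1[0] = 0
L2[0][0] = 10
paddr = 10 * 32 + 25 = 345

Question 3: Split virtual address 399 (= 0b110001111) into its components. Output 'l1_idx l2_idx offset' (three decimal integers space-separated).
vaddr = 399 = 0b110001111
  top 2 bits -> l1_idx = 3
  next 2 bits -> l2_idx = 0
  bottom 5 bits -> offset = 15

Answer: 3 0 15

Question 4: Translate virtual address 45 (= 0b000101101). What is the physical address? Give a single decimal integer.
vaddr = 45 = 0b000101101
Split: l1_idx=0, l2_idx=1, offset=13
L1[0] = 0
L2[0][1] = 79
paddr = 79 * 32 + 13 = 2541

Answer: 2541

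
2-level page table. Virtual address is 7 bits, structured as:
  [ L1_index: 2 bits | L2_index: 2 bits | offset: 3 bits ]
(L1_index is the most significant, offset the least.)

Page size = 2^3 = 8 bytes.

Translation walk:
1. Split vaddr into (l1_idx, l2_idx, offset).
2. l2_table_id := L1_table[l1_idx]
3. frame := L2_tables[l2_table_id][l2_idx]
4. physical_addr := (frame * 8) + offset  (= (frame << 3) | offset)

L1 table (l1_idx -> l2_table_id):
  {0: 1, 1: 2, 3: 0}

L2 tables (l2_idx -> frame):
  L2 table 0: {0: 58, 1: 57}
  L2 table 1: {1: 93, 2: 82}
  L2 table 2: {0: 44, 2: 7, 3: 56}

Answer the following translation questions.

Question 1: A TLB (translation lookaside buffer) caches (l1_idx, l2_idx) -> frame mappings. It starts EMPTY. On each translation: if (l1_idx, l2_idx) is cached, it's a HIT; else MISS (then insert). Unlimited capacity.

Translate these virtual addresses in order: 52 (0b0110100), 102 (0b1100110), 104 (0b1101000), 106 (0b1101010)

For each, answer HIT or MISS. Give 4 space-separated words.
Answer: MISS MISS MISS HIT

Derivation:
vaddr=52: (1,2) not in TLB -> MISS, insert
vaddr=102: (3,0) not in TLB -> MISS, insert
vaddr=104: (3,1) not in TLB -> MISS, insert
vaddr=106: (3,1) in TLB -> HIT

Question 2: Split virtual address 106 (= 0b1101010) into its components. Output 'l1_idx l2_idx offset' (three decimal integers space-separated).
vaddr = 106 = 0b1101010
  top 2 bits -> l1_idx = 3
  next 2 bits -> l2_idx = 1
  bottom 3 bits -> offset = 2

Answer: 3 1 2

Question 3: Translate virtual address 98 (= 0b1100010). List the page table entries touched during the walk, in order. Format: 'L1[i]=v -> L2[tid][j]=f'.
Answer: L1[3]=0 -> L2[0][0]=58

Derivation:
vaddr = 98 = 0b1100010
Split: l1_idx=3, l2_idx=0, offset=2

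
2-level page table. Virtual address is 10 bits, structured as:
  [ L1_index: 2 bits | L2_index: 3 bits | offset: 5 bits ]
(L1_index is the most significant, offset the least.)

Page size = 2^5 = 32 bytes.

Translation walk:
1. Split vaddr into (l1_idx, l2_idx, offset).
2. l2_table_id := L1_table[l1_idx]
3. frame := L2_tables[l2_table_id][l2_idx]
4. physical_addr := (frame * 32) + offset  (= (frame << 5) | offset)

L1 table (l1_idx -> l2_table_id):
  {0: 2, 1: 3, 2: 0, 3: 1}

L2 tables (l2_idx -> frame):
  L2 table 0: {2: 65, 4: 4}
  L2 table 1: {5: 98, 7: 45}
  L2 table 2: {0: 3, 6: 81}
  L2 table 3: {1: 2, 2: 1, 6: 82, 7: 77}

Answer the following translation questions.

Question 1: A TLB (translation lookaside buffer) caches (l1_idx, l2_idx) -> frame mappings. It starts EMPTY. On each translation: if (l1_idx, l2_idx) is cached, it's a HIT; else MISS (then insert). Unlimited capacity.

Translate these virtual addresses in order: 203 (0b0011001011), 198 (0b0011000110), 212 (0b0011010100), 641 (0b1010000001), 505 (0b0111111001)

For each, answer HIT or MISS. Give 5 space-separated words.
Answer: MISS HIT HIT MISS MISS

Derivation:
vaddr=203: (0,6) not in TLB -> MISS, insert
vaddr=198: (0,6) in TLB -> HIT
vaddr=212: (0,6) in TLB -> HIT
vaddr=641: (2,4) not in TLB -> MISS, insert
vaddr=505: (1,7) not in TLB -> MISS, insert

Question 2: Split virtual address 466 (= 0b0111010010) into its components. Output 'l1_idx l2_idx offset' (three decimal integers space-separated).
Answer: 1 6 18

Derivation:
vaddr = 466 = 0b0111010010
  top 2 bits -> l1_idx = 1
  next 3 bits -> l2_idx = 6
  bottom 5 bits -> offset = 18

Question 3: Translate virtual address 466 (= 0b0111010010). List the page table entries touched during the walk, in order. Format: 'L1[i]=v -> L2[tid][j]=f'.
Answer: L1[1]=3 -> L2[3][6]=82

Derivation:
vaddr = 466 = 0b0111010010
Split: l1_idx=1, l2_idx=6, offset=18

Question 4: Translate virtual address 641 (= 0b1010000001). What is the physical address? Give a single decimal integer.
Answer: 129

Derivation:
vaddr = 641 = 0b1010000001
Split: l1_idx=2, l2_idx=4, offset=1
L1[2] = 0
L2[0][4] = 4
paddr = 4 * 32 + 1 = 129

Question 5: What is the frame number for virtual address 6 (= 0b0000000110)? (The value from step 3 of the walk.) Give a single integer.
vaddr = 6: l1_idx=0, l2_idx=0
L1[0] = 2; L2[2][0] = 3

Answer: 3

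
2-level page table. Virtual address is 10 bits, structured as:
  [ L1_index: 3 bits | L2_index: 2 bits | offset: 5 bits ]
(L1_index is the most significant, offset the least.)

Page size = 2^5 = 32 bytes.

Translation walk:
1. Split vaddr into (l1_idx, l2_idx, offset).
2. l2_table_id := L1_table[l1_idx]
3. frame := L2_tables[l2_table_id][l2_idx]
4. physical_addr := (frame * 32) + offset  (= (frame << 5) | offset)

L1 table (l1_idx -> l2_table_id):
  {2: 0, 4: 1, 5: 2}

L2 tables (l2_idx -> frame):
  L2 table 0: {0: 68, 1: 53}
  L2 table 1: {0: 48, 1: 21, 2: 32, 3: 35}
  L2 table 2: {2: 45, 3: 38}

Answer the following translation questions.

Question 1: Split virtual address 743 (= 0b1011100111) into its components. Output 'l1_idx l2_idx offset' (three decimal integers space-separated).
vaddr = 743 = 0b1011100111
  top 3 bits -> l1_idx = 5
  next 2 bits -> l2_idx = 3
  bottom 5 bits -> offset = 7

Answer: 5 3 7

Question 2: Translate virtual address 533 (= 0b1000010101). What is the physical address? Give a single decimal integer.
vaddr = 533 = 0b1000010101
Split: l1_idx=4, l2_idx=0, offset=21
L1[4] = 1
L2[1][0] = 48
paddr = 48 * 32 + 21 = 1557

Answer: 1557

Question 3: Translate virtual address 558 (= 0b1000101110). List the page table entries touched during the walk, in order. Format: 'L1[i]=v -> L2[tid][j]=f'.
vaddr = 558 = 0b1000101110
Split: l1_idx=4, l2_idx=1, offset=14

Answer: L1[4]=1 -> L2[1][1]=21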